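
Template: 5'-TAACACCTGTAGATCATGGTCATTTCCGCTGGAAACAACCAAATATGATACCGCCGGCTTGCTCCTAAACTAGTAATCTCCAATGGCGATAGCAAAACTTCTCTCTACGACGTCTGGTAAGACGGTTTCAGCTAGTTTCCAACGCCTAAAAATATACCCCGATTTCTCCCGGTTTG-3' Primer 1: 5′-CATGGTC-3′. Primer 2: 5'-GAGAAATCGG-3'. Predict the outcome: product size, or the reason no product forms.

Primer 1 (CATGGTC) matches the top strand at positions 15–21; it acts as a forward primer.
Primer 2's reverse complement is CCGATTTCTC, matching the top strand at positions 159–168; it acts as a reverse primer.
The 3' ends face each other across positions 15–168, giving a 154 bp product.

Yes — a 154 bp product.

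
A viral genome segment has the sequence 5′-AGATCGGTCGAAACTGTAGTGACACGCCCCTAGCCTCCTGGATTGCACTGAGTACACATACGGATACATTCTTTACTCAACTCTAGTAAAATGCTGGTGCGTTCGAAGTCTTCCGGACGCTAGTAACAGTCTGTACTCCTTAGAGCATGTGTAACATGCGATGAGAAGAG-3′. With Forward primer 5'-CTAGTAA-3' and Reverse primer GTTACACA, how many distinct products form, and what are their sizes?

The forward primer CTAGTAA matches the top strand at positions 83–89, 120–126.
The reverse primer's reverse complement is TGTGTAAC, matching at positions 148–155.
Each forward site pairs with the reverse site to give a product ending at position 155: sizes 73, 36 bp.

Two products: 73 bp, 36 bp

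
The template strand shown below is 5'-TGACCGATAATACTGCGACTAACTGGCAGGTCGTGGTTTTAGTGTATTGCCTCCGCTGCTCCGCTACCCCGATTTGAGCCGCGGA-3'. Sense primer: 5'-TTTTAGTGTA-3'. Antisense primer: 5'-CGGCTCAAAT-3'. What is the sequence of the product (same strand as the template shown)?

Scanning the template, TTTTAGTGTA occurs at positions 37–46; this primer anneals to the bottom strand there with its 3' end pointing downstream.
Reverse complement of the reverse primer: ATTTGAGCCG. This occurs on the top strand at positions 72–81.
The product is the template from position 37 through 81 (45 bp).

5'-TTTTAGTGTATTGCCTCCGCTGCTCCGCTACCCCGATTTGAGCCG-3'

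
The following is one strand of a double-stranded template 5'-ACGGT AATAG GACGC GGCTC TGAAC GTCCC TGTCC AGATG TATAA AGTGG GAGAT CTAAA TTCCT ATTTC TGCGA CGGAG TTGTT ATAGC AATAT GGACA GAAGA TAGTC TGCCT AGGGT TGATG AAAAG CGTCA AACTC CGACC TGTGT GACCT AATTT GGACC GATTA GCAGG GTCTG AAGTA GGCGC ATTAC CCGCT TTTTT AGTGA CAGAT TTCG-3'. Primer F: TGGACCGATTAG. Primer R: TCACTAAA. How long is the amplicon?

Forward primer TGGACCGATTAG is found on the top strand at positions 160–171.
The reverse primer's reverse complement is TTTAGTGA, which matches the template at positions 203–210.
Amplicon spans positions 160–210: 51 bp.

51 bp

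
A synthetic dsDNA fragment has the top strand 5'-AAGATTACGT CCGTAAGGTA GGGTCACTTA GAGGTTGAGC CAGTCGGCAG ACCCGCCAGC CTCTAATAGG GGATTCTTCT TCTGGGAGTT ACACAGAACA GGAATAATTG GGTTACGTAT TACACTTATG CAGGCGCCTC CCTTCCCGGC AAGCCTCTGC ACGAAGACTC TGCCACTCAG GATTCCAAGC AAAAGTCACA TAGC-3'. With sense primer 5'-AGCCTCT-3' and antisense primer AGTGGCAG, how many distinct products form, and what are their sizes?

The forward primer AGCCTCT matches the top strand at positions 58–64, 152–158.
The reverse primer's reverse complement is CTGCCACT, matching at positions 170–177.
Each forward site pairs with the reverse site to give a product ending at position 177: sizes 120, 26 bp.

Two products: 120 bp, 26 bp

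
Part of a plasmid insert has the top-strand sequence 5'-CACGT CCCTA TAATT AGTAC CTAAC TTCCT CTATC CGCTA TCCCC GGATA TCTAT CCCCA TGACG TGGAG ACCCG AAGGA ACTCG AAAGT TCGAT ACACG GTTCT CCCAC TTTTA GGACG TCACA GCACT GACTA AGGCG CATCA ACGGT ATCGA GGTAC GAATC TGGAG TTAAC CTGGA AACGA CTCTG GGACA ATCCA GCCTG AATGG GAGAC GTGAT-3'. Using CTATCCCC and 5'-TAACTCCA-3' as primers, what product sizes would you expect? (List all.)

The forward primer CTATCCCC matches the top strand at positions 38–45, 52–59.
The reverse primer's reverse complement is TGGAGTTA, matching at positions 166–173.
Each forward site pairs with the reverse site to give a product ending at position 173: sizes 136, 122 bp.

136 bp, 122 bp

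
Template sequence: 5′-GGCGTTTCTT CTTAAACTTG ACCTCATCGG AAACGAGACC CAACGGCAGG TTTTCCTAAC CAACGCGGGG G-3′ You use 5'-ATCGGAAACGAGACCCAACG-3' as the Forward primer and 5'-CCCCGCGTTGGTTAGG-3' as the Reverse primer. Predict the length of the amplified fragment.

The forward primer matches the template at positions 26–45.
Reverse complement of the reverse primer: CCTAACCAACGCGGGG. This occurs on the top strand at positions 55–70.
Amplicon spans positions 26–70: 45 bp.

45 bp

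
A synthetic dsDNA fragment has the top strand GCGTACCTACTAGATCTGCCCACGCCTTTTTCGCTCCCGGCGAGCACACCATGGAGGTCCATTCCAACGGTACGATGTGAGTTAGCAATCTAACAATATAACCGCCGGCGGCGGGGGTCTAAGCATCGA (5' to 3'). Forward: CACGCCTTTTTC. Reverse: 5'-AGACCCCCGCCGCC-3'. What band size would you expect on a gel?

100 bp

Forward primer CACGCCTTTTTC is found on the top strand at positions 21–32.
The reverse primer's reverse complement is GGCGGCGGGGGTCT, which matches the template at positions 107–120.
The product runs from position 21 to position 120, so its length is 120 − 21 + 1 = 100 bp.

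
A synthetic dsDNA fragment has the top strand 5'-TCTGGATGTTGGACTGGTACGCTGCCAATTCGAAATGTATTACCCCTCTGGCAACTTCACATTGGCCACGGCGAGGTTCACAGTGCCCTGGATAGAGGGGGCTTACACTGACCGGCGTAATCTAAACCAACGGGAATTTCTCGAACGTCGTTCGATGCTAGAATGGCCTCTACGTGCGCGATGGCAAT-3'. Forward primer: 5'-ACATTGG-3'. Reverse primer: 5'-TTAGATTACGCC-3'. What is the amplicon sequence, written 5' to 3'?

5'-ACATTGGCCACGGCGAGGTTCACAGTGCCCTGGATAGAGGGGGCTTACACTGACCGGCGTAATCTAA-3'

Scanning the template, ACATTGG occurs at positions 59–65; this primer anneals to the bottom strand there with its 3' end pointing downstream.
Taking the reverse complement of TTAGATTACGCC gives GGCGTAATCTAA, found at positions 114–125 on the template; the primer anneals here to the top strand with its 3' end pointing upstream.
The product is the template from position 59 through 125 (67 bp).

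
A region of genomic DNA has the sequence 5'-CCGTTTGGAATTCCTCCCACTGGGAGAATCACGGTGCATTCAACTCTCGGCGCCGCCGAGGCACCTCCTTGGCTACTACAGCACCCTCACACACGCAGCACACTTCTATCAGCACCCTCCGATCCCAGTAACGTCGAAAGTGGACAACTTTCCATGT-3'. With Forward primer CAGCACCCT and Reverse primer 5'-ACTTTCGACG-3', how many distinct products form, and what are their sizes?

The forward primer CAGCACCCT matches the top strand at positions 79–87, 110–118.
The reverse primer's reverse complement is CGTCGAAAGT, matching at positions 132–141.
Each forward site pairs with the reverse site to give a product ending at position 141: sizes 63, 32 bp.

Two products: 63 bp, 32 bp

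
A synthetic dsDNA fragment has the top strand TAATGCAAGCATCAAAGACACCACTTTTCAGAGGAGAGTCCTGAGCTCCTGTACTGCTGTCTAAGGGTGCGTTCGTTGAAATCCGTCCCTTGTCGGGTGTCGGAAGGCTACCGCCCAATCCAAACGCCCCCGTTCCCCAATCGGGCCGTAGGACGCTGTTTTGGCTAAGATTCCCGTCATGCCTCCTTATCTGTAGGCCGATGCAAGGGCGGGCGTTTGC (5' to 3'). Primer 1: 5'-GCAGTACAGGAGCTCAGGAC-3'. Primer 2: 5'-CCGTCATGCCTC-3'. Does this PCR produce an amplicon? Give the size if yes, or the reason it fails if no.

Primer 1 (GCAGTACAGGAGCTCAGGAC) has reverse complement GTCCTGAGCTCCTGTACTGC, which matches the top strand at positions 38–57; primer 1 anneals to the top strand there with its 3' end pointing upstream toward position 38.
Primer 2 (CCGTCATGCCTC) matches the top strand directly at positions 174–185; it anneals to the bottom strand with its 3' end pointing downstream toward position 185.
The 3' ends diverge (primer 1 extends toward position 1, primer 2 toward position 220), so the primers never converge on a shared product.

No product — the primers' 3' ends point away from each other.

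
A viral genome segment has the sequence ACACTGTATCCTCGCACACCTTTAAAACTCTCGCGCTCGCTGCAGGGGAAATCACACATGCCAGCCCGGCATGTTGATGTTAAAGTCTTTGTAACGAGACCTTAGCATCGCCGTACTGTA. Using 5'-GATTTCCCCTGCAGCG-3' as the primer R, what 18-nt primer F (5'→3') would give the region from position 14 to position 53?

5'-GCACACCTTTAAAACTCT-3'

The reverse primer's reverse complement CGCTGCAGGGGAAATC matches the template at positions 38–53; the product starts at position 14.
The forward primer is identical to the top strand over positions 14–31: GCACACCTTTAAAACTCT.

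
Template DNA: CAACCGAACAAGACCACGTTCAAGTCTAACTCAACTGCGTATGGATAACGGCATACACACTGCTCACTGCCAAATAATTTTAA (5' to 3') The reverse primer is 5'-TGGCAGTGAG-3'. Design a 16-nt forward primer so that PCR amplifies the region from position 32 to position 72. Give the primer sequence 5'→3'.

The reverse primer's reverse complement CTCACTGCCA matches the template at positions 63–72; the product starts at position 32.
The forward primer is identical to the top strand over positions 32–47: CAACTGCGTATGGATA.

5'-CAACTGCGTATGGATA-3'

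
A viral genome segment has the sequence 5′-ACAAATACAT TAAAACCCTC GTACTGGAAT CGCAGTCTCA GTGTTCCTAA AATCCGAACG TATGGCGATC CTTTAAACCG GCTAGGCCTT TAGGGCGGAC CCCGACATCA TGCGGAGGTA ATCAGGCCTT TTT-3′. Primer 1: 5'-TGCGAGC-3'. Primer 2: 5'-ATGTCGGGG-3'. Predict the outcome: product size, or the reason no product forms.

No product — primer 1 has no binding site in the template.

Primer 1 (TGCGAGC) does not match the top strand, and its reverse complement GCTCGCA does not match either.
With no annealing site for primer 1, no amplification occurs.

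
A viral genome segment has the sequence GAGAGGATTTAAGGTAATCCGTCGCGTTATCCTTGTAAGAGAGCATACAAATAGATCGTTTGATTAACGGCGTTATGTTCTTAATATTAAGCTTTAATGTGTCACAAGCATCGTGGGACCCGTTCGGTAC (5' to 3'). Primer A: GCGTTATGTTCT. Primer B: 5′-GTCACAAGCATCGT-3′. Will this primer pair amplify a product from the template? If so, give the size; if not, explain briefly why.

Primer A (GCGTTATGTTCT) matches the top strand at positions 70–81 (3' end points downstream).
Primer B (GTCACAAGCATCGT) also matches the top strand directly, at positions 101–114 — its reverse complement ACGATGCTTGTGAC is not present.
Both primers anneal to the bottom strand with 3' ends pointing the same way, so neither can prime synthesis back toward the other.

No product — both primers anneal to the same strand and extend in the same direction.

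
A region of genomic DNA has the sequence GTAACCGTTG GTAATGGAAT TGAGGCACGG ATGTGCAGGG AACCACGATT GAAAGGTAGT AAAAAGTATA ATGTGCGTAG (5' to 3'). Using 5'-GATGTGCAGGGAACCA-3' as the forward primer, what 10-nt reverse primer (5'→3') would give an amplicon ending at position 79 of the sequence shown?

5'-TACGCACATT-3'

The forward primer binds at positions 30–45; the product's 3' end on the top strand is position 79.
The reverse primer anneals to the top strand over positions 70–79, i.e. to AATGTGCGTA.
Its sequence written 5'→3' is the reverse complement: TACGCACATT.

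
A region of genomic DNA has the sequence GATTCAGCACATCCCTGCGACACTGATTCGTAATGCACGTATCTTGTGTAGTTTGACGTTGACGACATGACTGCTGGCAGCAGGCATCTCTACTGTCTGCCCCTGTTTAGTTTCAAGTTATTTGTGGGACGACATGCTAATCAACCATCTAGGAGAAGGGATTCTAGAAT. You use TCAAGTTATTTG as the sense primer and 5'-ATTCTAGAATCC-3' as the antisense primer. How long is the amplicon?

The forward primer matches the template at positions 113–124.
Reverse complement of the reverse primer: GGATTCTAGAAT. This occurs on the top strand at positions 159–170.
Product length = (reverse-primer end) − (forward-primer start) + 1 = 170 − 113 + 1 = 58 bp.

58 bp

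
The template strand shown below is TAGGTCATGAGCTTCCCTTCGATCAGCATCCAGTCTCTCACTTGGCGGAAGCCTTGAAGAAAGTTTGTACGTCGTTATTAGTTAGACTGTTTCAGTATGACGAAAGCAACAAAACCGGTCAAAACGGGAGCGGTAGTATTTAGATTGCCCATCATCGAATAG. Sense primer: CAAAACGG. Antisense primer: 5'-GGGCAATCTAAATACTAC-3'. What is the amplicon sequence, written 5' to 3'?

5'-CAAAACGGGAGCGGTAGTATTTAGATTGCCC-3'

Scanning the template, CAAAACGG occurs at positions 120–127; this primer anneals to the bottom strand there with its 3' end pointing downstream.
Taking the reverse complement of GGGCAATCTAAATACTAC gives GTAGTATTTAGATTGCCC, found at positions 133–150 on the template; the primer anneals here to the top strand with its 3' end pointing upstream.
The product is the template from position 120 through 150 (31 bp).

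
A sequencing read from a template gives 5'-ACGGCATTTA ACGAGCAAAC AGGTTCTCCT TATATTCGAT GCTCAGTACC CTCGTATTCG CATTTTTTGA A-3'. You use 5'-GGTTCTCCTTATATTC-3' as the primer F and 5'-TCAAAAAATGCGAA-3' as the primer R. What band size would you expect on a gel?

49 bp

The forward primer matches the template at positions 22–37.
Reverse complement of the reverse primer: TTCGCATTTTTTGA. This occurs on the top strand at positions 57–70.
Product length = (reverse-primer end) − (forward-primer start) + 1 = 70 − 22 + 1 = 49 bp.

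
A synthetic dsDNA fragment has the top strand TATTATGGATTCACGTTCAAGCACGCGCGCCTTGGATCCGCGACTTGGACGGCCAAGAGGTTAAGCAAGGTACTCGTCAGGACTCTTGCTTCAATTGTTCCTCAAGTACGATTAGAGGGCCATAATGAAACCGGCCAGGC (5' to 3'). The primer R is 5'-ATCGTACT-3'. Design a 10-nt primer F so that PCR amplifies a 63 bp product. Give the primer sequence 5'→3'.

The reverse primer's reverse complement AGTACGAT matches the template at positions 105–112, so the product ends at position 112.
A 63 bp product then starts at position 112 − 63 + 1 = 50.
The forward primer is identical to the top strand there: CGGCCAAGAG.

5'-CGGCCAAGAG-3'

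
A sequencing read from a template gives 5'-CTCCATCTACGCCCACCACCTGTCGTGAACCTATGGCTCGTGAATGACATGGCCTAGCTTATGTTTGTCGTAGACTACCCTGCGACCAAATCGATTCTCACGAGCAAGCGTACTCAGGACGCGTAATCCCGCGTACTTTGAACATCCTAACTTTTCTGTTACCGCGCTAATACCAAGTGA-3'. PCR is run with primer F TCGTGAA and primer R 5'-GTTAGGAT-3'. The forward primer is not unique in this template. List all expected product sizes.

129 bp, 114 bp

The forward primer TCGTGAA matches the top strand at positions 23–29, 38–44.
The reverse primer's reverse complement is ATCCTAAC, matching at positions 144–151.
Each forward site pairs with the reverse site to give a product ending at position 151: sizes 129, 114 bp.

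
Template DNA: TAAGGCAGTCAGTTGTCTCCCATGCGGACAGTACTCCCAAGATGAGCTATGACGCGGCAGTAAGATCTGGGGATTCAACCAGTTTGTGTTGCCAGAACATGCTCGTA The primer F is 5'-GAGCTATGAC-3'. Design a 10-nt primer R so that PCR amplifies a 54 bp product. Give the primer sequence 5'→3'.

5'-TTCTGGCAAC-3'

The forward primer binds at positions 44–53, so a 54 bp product ends at position 44 + 54 − 1 = 97.
The reverse primer anneals to the top strand over positions 88–97, i.e. to GTTGCCAGAA.
Its sequence written 5'→3' is the reverse complement: TTCTGGCAAC.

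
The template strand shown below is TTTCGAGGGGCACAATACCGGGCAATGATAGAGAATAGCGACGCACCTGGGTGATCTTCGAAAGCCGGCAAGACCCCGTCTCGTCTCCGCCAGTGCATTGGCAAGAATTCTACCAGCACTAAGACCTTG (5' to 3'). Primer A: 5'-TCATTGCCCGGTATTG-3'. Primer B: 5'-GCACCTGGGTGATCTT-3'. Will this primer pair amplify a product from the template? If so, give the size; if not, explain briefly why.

Primer A (TCATTGCCCGGTATTG) has reverse complement CAATACCGGGCAATGA, which matches the top strand at positions 13–28; primer A anneals to the top strand there with its 3' end pointing upstream toward position 13.
Primer B (GCACCTGGGTGATCTT) matches the top strand directly at positions 43–58; it anneals to the bottom strand with its 3' end pointing downstream toward position 58.
The 3' ends diverge (primer A extends toward position 1, primer B toward position 129), so the primers never converge on a shared product.

No product — the primers' 3' ends point away from each other.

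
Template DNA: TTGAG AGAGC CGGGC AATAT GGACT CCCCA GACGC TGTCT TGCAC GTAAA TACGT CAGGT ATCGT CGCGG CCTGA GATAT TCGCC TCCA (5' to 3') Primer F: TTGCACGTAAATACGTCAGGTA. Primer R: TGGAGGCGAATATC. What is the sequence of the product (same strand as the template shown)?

5'-TTGCACGTAAATACGTCAGGTATCGTCGCGGCCTGAGATATTCGCCTCCA-3'

The forward primer matches the template at positions 40–61.
Taking the reverse complement of TGGAGGCGAATATC gives GATATTCGCCTCCA, found at positions 76–89 on the template; the primer anneals here to the top strand with its 3' end pointing upstream.
The product is the template from position 40 through 89 (50 bp).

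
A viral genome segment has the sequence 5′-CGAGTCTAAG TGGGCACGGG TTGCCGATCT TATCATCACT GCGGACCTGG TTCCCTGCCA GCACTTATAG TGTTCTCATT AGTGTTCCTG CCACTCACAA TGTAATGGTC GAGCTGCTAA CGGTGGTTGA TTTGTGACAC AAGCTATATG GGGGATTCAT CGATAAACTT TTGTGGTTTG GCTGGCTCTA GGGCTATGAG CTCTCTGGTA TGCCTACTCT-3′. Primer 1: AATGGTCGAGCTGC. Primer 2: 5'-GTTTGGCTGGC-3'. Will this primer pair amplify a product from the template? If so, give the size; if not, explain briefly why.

No product — both primers anneal to the same strand and extend in the same direction.

Primer 1 (AATGGTCGAGCTGC) matches the top strand at positions 104–117 (3' end points downstream).
Primer 2 (GTTTGGCTGGC) also matches the top strand directly, at positions 176–186 — its reverse complement GCCAGCCAAAC is not present.
Both primers anneal to the bottom strand with 3' ends pointing the same way, so neither can prime synthesis back toward the other.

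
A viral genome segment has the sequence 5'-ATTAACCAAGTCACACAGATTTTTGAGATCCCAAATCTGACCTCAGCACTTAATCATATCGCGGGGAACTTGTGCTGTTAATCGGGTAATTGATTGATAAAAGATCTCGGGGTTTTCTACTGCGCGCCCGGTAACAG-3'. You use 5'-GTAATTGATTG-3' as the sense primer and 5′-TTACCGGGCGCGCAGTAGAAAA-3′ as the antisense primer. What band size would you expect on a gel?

Scanning the template, GTAATTGATTG occurs at positions 86–96; this primer anneals to the bottom strand there with its 3' end pointing downstream.
Taking the reverse complement of TTACCGGGCGCGCAGTAGAAAA gives TTTTCTACTGCGCGCCCGGTAA, found at positions 113–134 on the template; the primer anneals here to the top strand with its 3' end pointing upstream.
Amplicon spans positions 86–134: 49 bp.

49 bp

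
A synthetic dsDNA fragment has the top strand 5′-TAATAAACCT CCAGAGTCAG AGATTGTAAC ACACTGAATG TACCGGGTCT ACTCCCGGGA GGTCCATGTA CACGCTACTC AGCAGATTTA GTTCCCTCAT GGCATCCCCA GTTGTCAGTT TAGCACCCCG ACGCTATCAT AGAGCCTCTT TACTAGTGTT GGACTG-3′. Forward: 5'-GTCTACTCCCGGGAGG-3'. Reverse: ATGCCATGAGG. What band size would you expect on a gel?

59 bp

Scanning the template, GTCTACTCCCGGGAGG occurs at positions 47–62; this primer anneals to the bottom strand there with its 3' end pointing downstream.
Taking the reverse complement of ATGCCATGAGG gives CCTCATGGCAT, found at positions 95–105 on the template; the primer anneals here to the top strand with its 3' end pointing upstream.
Product length = (reverse-primer end) − (forward-primer start) + 1 = 105 − 47 + 1 = 59 bp.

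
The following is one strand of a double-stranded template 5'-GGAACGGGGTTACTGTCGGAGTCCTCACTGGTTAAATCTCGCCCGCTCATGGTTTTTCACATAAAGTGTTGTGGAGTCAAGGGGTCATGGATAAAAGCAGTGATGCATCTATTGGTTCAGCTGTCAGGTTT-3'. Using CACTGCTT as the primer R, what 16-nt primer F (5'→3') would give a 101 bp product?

The reverse primer's reverse complement AAGCAGTG matches the template at positions 95–102, so the product ends at position 102.
A 101 bp product then starts at position 102 − 101 + 1 = 2.
The forward primer is identical to the top strand there: GAACGGGGTTACTGTC.

5'-GAACGGGGTTACTGTC-3'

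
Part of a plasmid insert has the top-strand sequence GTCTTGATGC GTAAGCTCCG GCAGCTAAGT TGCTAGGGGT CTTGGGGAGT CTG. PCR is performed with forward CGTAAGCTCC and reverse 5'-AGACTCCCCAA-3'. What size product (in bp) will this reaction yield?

43 bp

Scanning the template, CGTAAGCTCC occurs at positions 10–19; this primer anneals to the bottom strand there with its 3' end pointing downstream.
Reverse complement of the reverse primer: TTGGGGAGTCT. This occurs on the top strand at positions 42–52.
The product runs from position 10 to position 52, so its length is 52 − 10 + 1 = 43 bp.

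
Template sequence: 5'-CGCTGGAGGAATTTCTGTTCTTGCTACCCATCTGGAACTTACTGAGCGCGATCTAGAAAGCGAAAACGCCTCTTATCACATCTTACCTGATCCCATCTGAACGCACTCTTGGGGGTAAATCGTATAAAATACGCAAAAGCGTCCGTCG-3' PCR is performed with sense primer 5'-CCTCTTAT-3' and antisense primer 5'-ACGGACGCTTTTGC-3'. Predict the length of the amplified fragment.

78 bp

Scanning the template, CCTCTTAT occurs at positions 69–76; this primer anneals to the bottom strand there with its 3' end pointing downstream.
Taking the reverse complement of ACGGACGCTTTTGC gives GCAAAAGCGTCCGT, found at positions 133–146 on the template; the primer anneals here to the top strand with its 3' end pointing upstream.
The product runs from position 69 to position 146, so its length is 146 − 69 + 1 = 78 bp.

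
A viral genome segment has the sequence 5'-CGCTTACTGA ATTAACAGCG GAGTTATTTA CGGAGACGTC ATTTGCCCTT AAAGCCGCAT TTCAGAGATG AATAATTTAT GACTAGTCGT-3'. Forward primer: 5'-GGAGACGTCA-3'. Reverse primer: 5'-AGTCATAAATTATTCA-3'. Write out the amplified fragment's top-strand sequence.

5'-GGAGACGTCATTTGCCCTTAAAGCCGCATTTCAGAGATGAATAATTTATGACT-3'

The forward primer matches the template at positions 32–41.
Reverse complement of the reverse primer: TGAATAATTTATGACT. This occurs on the top strand at positions 69–84.
The product is the template from position 32 through 84 (53 bp).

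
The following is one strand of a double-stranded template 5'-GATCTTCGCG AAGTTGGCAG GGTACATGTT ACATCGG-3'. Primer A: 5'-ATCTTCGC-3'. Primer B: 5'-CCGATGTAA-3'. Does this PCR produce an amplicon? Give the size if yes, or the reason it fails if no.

Primer A (ATCTTCGC) matches the top strand at positions 2–9; it acts as a forward primer.
Primer B's reverse complement is TTACATCGG, matching the top strand at positions 29–37; it acts as a reverse primer.
The 3' ends face each other across positions 2–37, giving a 36 bp product.

Yes — a 36 bp product.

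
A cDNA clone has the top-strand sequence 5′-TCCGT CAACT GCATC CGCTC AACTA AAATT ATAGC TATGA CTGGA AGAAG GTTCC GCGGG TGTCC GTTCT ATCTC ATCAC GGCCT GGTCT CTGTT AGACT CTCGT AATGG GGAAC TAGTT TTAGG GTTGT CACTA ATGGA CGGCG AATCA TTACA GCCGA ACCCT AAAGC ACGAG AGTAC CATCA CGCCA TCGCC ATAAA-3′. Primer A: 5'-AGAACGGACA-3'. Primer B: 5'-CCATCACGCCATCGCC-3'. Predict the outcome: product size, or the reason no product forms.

No product — the primers' 3' ends point away from each other.

Primer A (AGAACGGACA) has reverse complement TGTCCGTTCT, which matches the top strand at positions 61–70; primer A anneals to the top strand there with its 3' end pointing upstream toward position 61.
Primer B (CCATCACGCCATCGCC) matches the top strand directly at positions 180–195; it anneals to the bottom strand with its 3' end pointing downstream toward position 195.
The 3' ends diverge (primer A extends toward position 1, primer B toward position 200), so the primers never converge on a shared product.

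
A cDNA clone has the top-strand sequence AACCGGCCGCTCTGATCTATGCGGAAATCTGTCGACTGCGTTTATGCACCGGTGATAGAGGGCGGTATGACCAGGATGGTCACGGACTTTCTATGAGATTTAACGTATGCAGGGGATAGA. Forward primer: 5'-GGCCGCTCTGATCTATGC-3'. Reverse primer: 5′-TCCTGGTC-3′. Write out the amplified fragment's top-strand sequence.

5'-GGCCGCTCTGATCTATGCGGAAATCTGTCGACTGCGTTTATGCACCGGTGATAGAGGGCGGTATGACCAGGA-3'

Scanning the template, GGCCGCTCTGATCTATGC occurs at positions 5–22; this primer anneals to the bottom strand there with its 3' end pointing downstream.
Taking the reverse complement of TCCTGGTC gives GACCAGGA, found at positions 69–76 on the template; the primer anneals here to the top strand with its 3' end pointing upstream.
The product is the template from position 5 through 76 (72 bp).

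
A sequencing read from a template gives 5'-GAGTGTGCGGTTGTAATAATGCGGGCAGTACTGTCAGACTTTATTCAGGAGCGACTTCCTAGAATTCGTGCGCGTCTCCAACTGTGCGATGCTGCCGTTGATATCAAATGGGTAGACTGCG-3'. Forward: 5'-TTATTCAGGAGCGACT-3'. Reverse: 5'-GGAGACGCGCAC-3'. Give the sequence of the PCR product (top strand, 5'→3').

5'-TTATTCAGGAGCGACTTCCTAGAATTCGTGCGCGTCTCC-3'

The forward primer matches the template at positions 41–56.
Reverse complement of the reverse primer: GTGCGCGTCTCC. This occurs on the top strand at positions 68–79.
The product is the template from position 41 through 79 (39 bp).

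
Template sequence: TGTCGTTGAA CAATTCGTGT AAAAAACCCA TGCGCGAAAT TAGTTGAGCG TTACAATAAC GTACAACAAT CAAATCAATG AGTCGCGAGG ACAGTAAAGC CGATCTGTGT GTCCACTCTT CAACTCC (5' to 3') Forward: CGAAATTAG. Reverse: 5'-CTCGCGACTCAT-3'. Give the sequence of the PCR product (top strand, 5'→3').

5'-CGAAATTAGTTGAGCGTTACAATAACGTACAACAATCAAATCAATGAGTCGCGAG-3'

The forward primer matches the template at positions 35–43.
The reverse primer's reverse complement is ATGAGTCGCGAG, which matches the template at positions 78–89.
The product is the template from position 35 through 89 (55 bp).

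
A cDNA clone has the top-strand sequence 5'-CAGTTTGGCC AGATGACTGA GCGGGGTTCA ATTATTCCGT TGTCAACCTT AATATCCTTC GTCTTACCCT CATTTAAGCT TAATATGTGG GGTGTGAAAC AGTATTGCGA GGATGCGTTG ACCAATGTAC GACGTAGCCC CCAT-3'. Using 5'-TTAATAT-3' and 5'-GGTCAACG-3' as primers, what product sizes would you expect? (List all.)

The forward primer TTAATAT matches the top strand at positions 49–55, 80–86.
The reverse primer's reverse complement is CGTTGACC, matching at positions 116–123.
Each forward site pairs with the reverse site to give a product ending at position 123: sizes 75, 44 bp.

75 bp, 44 bp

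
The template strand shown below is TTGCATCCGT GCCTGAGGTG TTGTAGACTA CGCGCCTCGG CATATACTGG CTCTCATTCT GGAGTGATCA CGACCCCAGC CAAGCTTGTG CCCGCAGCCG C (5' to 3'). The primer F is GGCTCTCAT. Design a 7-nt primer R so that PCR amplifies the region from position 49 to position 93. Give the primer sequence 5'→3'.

5'-GGGCACA-3'

The product's 3' end on the top strand is position 93.
The reverse primer anneals to the top strand over positions 87–93, i.e. to TGTGCCC.
Its sequence written 5'→3' is the reverse complement: GGGCACA.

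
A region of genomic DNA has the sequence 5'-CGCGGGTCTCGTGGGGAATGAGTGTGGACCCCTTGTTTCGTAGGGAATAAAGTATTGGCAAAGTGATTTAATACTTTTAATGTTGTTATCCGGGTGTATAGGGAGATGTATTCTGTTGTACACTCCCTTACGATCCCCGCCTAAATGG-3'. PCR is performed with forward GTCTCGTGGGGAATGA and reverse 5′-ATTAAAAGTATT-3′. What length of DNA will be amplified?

Scanning the template, GTCTCGTGGGGAATGA occurs at positions 6–21; this primer anneals to the bottom strand there with its 3' end pointing downstream.
Taking the reverse complement of ATTAAAAGTATT gives AATACTTTTAAT, found at positions 70–81 on the template; the primer anneals here to the top strand with its 3' end pointing upstream.
Amplicon spans positions 6–81: 76 bp.

76 bp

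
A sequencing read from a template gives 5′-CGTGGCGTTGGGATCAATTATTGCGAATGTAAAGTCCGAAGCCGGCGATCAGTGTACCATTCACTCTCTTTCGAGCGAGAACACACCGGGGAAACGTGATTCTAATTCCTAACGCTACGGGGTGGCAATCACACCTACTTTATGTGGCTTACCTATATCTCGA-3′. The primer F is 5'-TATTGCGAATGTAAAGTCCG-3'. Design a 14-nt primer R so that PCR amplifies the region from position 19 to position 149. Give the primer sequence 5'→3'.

5'-AGCCACATAAAGTA-3'

The product's 3' end on the top strand is position 149.
The reverse primer anneals to the top strand over positions 136–149, i.e. to TACTTTATGTGGCT.
Its sequence written 5'→3' is the reverse complement: AGCCACATAAAGTA.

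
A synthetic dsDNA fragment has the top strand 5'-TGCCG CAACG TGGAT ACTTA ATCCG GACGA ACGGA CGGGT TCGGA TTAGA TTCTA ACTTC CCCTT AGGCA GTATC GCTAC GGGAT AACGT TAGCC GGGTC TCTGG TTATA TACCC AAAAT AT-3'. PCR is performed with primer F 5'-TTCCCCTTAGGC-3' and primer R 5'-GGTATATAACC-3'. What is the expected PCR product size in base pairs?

57 bp

Forward primer TTCCCCTTAGGC is found on the top strand at positions 58–69.
Reverse complement of the reverse primer: GGTTATATACC. This occurs on the top strand at positions 104–114.
Product length = (reverse-primer end) − (forward-primer start) + 1 = 114 − 58 + 1 = 57 bp.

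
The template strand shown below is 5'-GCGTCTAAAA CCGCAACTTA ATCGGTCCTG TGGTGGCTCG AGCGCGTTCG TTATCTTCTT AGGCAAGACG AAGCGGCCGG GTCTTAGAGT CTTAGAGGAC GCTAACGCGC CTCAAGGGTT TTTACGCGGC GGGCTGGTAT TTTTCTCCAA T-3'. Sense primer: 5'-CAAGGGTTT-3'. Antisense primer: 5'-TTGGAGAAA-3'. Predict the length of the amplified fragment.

Scanning the template, CAAGGGTTT occurs at positions 113–121; this primer anneals to the bottom strand there with its 3' end pointing downstream.
The reverse primer's reverse complement is TTTCTCCAA, which matches the template at positions 142–150.
The product runs from position 113 to position 150, so its length is 150 − 113 + 1 = 38 bp.

38 bp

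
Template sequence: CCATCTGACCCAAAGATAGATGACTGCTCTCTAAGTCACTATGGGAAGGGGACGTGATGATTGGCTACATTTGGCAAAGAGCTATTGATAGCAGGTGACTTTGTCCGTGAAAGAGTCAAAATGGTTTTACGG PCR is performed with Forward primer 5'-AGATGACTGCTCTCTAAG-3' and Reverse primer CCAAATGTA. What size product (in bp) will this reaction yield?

The forward primer matches the template at positions 18–35.
The reverse primer's reverse complement is TACATTTGG, which matches the template at positions 66–74.
Product length = (reverse-primer end) − (forward-primer start) + 1 = 74 − 18 + 1 = 57 bp.

57 bp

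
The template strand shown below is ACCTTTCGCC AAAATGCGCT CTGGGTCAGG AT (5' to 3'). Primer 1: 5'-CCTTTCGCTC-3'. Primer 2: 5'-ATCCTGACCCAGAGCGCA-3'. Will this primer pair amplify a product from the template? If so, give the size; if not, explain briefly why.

No product — primer 1 has no binding site in the template.

Primer 1 (CCTTTCGCTC) does not match the top strand, and its reverse complement GAGCGAAAGG does not match either.
With no annealing site for primer 1, no amplification occurs.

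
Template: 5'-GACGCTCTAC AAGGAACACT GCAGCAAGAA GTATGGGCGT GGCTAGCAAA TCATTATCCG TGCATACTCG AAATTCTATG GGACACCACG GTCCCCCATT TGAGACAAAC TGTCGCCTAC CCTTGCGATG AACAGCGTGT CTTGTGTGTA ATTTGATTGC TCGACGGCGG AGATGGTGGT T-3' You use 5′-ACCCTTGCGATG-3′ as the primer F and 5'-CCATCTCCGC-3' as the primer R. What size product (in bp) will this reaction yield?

Forward primer ACCCTTGCGATG is found on the top strand at positions 119–130.
Taking the reverse complement of CCATCTCCGC gives GCGGAGATGG, found at positions 167–176 on the template; the primer anneals here to the top strand with its 3' end pointing upstream.
Amplicon spans positions 119–176: 58 bp.

58 bp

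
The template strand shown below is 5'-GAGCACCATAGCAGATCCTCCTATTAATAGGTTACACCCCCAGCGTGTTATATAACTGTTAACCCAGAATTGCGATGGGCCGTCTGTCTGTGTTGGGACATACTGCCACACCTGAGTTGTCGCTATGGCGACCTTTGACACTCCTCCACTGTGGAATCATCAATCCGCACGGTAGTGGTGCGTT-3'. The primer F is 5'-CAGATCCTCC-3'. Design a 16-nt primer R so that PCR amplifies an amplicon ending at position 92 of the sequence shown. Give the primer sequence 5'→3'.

The forward primer binds at positions 12–21; the product's 3' end on the top strand is position 92.
The reverse primer anneals to the top strand over positions 77–92, i.e. to GGGCCGTCTGTCTGTG.
Its sequence written 5'→3' is the reverse complement: CACAGACAGACGGCCC.

5'-CACAGACAGACGGCCC-3'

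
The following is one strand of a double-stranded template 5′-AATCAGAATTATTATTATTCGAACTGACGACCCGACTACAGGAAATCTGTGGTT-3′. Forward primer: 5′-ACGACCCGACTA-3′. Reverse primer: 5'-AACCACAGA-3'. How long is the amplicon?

Scanning the template, ACGACCCGACTA occurs at positions 27–38; this primer anneals to the bottom strand there with its 3' end pointing downstream.
Taking the reverse complement of AACCACAGA gives TCTGTGGTT, found at positions 46–54 on the template; the primer anneals here to the top strand with its 3' end pointing upstream.
Product length = (reverse-primer end) − (forward-primer start) + 1 = 54 − 27 + 1 = 28 bp.

28 bp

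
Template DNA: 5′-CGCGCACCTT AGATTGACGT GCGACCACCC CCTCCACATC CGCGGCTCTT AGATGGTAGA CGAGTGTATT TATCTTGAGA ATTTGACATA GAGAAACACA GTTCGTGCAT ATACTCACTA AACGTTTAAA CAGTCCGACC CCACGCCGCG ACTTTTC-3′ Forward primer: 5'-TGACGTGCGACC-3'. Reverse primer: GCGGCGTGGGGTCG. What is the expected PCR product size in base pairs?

135 bp

The forward primer matches the template at positions 15–26.
The reverse primer's reverse complement is CGACCCCACGCCGC, which matches the template at positions 136–149.
The product runs from position 15 to position 149, so its length is 149 − 15 + 1 = 135 bp.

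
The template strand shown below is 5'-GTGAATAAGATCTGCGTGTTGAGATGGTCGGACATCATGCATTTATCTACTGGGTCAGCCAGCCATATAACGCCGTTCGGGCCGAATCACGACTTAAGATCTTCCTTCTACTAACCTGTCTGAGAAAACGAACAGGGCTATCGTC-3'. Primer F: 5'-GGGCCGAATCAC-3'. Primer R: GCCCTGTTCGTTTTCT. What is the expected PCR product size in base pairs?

60 bp

The forward primer matches the template at positions 79–90.
Reverse complement of the reverse primer: AGAAAACGAACAGGGC. This occurs on the top strand at positions 123–138.
Amplicon spans positions 79–138: 60 bp.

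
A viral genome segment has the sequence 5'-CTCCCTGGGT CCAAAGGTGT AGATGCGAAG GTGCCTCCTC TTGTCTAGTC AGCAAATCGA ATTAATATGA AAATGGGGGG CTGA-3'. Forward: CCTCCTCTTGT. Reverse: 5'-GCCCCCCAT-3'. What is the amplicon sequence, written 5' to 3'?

5'-CCTCCTCTTGTCTAGTCAGCAAATCGAATTAATATGAAAATGGGGGGC-3'

Scanning the template, CCTCCTCTTGT occurs at positions 34–44; this primer anneals to the bottom strand there with its 3' end pointing downstream.
Taking the reverse complement of GCCCCCCAT gives ATGGGGGGC, found at positions 73–81 on the template; the primer anneals here to the top strand with its 3' end pointing upstream.
The product is the template from position 34 through 81 (48 bp).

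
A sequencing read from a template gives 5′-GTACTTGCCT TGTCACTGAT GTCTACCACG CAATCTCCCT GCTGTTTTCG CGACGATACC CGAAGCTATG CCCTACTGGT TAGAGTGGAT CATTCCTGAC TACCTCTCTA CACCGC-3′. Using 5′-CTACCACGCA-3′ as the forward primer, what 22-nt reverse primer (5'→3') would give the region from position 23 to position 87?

The product's 3' end on the top strand is position 87.
The reverse primer anneals to the top strand over positions 66–87, i.e. to CTATGCCCTACTGGTTAGAGTG.
Its sequence written 5'→3' is the reverse complement: CACTCTAACCAGTAGGGCATAG.

5'-CACTCTAACCAGTAGGGCATAG-3'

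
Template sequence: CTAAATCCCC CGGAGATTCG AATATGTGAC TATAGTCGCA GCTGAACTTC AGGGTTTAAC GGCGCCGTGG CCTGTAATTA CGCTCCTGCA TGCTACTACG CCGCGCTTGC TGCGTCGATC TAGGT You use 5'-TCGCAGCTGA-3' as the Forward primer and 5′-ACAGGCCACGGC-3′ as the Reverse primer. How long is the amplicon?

Scanning the template, TCGCAGCTGA occurs at positions 36–45; this primer anneals to the bottom strand there with its 3' end pointing downstream.
Taking the reverse complement of ACAGGCCACGGC gives GCCGTGGCCTGT, found at positions 64–75 on the template; the primer anneals here to the top strand with its 3' end pointing upstream.
Product length = (reverse-primer end) − (forward-primer start) + 1 = 75 − 36 + 1 = 40 bp.

40 bp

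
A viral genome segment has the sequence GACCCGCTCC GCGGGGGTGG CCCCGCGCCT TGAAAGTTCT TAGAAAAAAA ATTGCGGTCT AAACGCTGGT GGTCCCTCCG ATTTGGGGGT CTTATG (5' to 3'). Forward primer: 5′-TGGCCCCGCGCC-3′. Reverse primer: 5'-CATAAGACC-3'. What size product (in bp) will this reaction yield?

Forward primer TGGCCCCGCGCC is found on the top strand at positions 18–29.
The reverse primer's reverse complement is GGTCTTATG, which matches the template at positions 88–96.
The product runs from position 18 to position 96, so its length is 96 − 18 + 1 = 79 bp.

79 bp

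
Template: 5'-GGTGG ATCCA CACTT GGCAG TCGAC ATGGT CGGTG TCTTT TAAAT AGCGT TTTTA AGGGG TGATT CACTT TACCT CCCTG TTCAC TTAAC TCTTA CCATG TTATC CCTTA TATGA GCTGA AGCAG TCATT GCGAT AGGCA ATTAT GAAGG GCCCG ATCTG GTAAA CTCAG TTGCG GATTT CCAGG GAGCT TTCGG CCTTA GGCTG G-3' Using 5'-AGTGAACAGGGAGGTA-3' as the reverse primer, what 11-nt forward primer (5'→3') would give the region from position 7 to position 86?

5'-TCCACACTTGG-3'

The reverse primer's reverse complement TACCTCCCTGTTCACT matches the template at positions 71–86; the product starts at position 7.
The forward primer is identical to the top strand over positions 7–17: TCCACACTTGG.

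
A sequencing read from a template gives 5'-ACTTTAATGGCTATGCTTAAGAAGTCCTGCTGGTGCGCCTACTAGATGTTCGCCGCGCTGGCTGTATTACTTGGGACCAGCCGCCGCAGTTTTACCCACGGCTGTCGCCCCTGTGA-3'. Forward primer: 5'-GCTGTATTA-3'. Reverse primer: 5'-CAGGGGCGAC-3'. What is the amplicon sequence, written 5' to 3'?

Forward primer GCTGTATTA is found on the top strand at positions 61–69.
Taking the reverse complement of CAGGGGCGAC gives GTCGCCCCTG, found at positions 104–113 on the template; the primer anneals here to the top strand with its 3' end pointing upstream.
The product is the template from position 61 through 113 (53 bp).

5'-GCTGTATTACTTGGGACCAGCCGCCGCAGTTTTACCCACGGCTGTCGCCCCTG-3'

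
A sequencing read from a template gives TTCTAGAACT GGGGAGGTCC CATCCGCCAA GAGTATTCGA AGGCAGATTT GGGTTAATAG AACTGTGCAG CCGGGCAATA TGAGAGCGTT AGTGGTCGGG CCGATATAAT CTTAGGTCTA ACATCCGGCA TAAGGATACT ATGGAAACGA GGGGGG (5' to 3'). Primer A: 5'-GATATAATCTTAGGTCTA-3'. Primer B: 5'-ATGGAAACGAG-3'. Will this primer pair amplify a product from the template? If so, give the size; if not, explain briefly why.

No product — both primers anneal to the same strand and extend in the same direction.

Primer A (GATATAATCTTAGGTCTA) matches the top strand at positions 103–120 (3' end points downstream).
Primer B (ATGGAAACGAG) also matches the top strand directly, at positions 141–151 — its reverse complement CTCGTTTCCAT is not present.
Both primers anneal to the bottom strand with 3' ends pointing the same way, so neither can prime synthesis back toward the other.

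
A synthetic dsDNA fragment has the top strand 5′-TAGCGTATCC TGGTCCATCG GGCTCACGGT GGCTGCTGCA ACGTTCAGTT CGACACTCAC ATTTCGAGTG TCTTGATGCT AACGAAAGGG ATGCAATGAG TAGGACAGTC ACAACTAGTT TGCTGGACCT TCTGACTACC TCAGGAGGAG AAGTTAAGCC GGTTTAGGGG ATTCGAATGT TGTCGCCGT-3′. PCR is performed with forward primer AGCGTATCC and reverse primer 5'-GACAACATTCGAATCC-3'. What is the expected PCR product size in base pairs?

Forward primer AGCGTATCC is found on the top strand at positions 2–10.
Reverse complement of the reverse primer: GGATTCGAATGTTGTC. This occurs on the top strand at positions 169–184.
The product runs from position 2 to position 184, so its length is 184 − 2 + 1 = 183 bp.

183 bp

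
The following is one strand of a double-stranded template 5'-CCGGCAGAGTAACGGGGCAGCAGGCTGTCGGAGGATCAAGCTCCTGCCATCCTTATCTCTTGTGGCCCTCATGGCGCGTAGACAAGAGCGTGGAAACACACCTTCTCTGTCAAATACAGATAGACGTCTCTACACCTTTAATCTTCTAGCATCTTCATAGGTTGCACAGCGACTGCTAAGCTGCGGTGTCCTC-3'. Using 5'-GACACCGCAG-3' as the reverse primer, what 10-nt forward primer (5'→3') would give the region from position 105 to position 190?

The reverse primer's reverse complement CTGCGGTGTC matches the template at positions 181–190; the product starts at position 105.
The forward primer is identical to the top strand over positions 105–114: CTCTGTCAAA.

5'-CTCTGTCAAA-3'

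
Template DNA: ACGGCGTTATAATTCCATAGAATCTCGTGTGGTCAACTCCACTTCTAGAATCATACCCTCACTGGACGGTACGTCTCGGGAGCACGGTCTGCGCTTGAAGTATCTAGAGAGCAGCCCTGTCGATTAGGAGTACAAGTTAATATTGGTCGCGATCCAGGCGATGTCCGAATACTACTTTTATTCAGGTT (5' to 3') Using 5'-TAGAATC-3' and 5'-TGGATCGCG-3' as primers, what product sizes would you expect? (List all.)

139 bp, 111 bp

The forward primer TAGAATC matches the top strand at positions 18–24, 46–52.
The reverse primer's reverse complement is CGCGATCCA, matching at positions 148–156.
Each forward site pairs with the reverse site to give a product ending at position 156: sizes 139, 111 bp.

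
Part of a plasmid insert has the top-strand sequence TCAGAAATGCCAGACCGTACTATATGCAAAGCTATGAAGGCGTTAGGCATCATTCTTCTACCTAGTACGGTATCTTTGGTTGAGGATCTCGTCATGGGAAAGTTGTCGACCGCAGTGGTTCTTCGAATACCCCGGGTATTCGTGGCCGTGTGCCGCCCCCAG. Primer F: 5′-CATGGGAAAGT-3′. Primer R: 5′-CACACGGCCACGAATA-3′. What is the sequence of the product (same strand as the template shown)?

5'-CATGGGAAAGTTGTCGACCGCAGTGGTTCTTCGAATACCCCGGGTATTCGTGGCCGTGTG-3'

Forward primer CATGGGAAAGT is found on the top strand at positions 93–103.
The reverse primer's reverse complement is TATTCGTGGCCGTGTG, which matches the template at positions 137–152.
The product is the template from position 93 through 152 (60 bp).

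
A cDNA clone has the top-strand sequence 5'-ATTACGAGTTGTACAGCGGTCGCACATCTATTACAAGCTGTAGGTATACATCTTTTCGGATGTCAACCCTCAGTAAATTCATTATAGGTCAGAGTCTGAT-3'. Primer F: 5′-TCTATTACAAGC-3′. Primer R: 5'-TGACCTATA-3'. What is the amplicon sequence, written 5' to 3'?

Forward primer TCTATTACAAGC is found on the top strand at positions 27–38.
Taking the reverse complement of TGACCTATA gives TATAGGTCA, found at positions 83–91 on the template; the primer anneals here to the top strand with its 3' end pointing upstream.
The product is the template from position 27 through 91 (65 bp).

5'-TCTATTACAAGCTGTAGGTATACATCTTTTCGGATGTCAACCCTCAGTAAATTCATTATAGGTCA-3'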